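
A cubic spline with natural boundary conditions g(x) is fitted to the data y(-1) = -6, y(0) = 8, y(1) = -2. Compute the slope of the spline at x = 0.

2

Write M_i for g''(x_i). With h_i = 1, 1 and divided differences Δ_i = 14, -10, the continuity of g' gives the tridiagonal system
  1·M_0 + 4·M_1 + 1·M_2 = 6(Δ_1 - Δ_0) = -144
Natural end conditions: M_0 = M_2 = 0.
Solving: M_0 = 0, M_1 = -36, M_2 = 0.
On [0, 1], g'(x) = b_1 + 2c_1·x + 3d_1·x² with b_1 = Δ_1 - h_1(2M_1 + M_2)/6 = 2, c_1 = M_1/2 = -18, d_1 = (M_2 - M_1)/(6h_1) = 6. So g'(0) = 2.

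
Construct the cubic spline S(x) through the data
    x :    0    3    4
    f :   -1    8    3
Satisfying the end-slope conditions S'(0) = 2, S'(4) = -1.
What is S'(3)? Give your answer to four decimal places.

-4.3750

Let m_i = S''(x_i). Step sizes h_i = 3, 1; slopes of the chords Δ_i = (y_(i+1) - y_i)/h_i = 3, -5.
  3·m_0 + 8·m_1 + 1·m_2 = 6(Δ_1 - Δ_0) = -48
Clamped end conditions give two more equations: 2h_0·m_0 + h_0·m_1 = 6(Δ_0 - S'(0)) = 6 and h_1·m_1 + 2h_1·m_2 = 6(S'(4) - Δ_1) = 24.
Solving the tridiagonal system: m_0 = 25/4, m_1 = -21/2, m_2 = 69/4.
On [3, 4], S'(x) = b_1 + 2c_1·(x - 3) + 3d_1·(x - 3)² with b_1 = Δ_1 - h_1(2m_1 + m_2)/6 = -35/8, c_1 = m_1/2 = -21/4, d_1 = (m_2 - m_1)/(6h_1) = 37/8. So S'(3) = -35/8.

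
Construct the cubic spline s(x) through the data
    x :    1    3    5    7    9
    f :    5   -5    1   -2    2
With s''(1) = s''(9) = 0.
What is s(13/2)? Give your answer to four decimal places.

-1.1822

Write σ_i for s''(x_i). With h_i = 2, 2, 2, 2 and divided differences Δ_i = -5, 3, -3/2, 2, the continuity of s' gives the tridiagonal system
  2·σ_0 + 8·σ_1 + 2·σ_2 = 6(Δ_1 - Δ_0) = 48
  2·σ_1 + 8·σ_2 + 2·σ_3 = 6(Δ_2 - Δ_1) = -27
  2·σ_2 + 8·σ_3 + 2·σ_4 = 6(Δ_3 - Δ_2) = 21
Natural end conditions: σ_0 = σ_4 = 0.
Solving: σ_0 = 0, σ_1 = 849/112, σ_2 = -177/28, σ_3 = 471/112, σ_4 = 0.
On [5, 7], s(x) = 1 + 21/16·(x - 5) - 177/56·(x - 5)² + 393/448·(x - 5)³.
With (x - 5) = 3/2: s(13/2) = -4237/3584.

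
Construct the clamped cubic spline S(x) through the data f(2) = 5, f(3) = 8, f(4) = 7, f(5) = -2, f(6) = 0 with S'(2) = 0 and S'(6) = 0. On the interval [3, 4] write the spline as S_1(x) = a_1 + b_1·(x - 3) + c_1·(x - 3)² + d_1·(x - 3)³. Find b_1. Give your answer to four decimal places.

3.3750

With M_i denoting the second derivative at x_i, h_i = 1, 1, 1, 1, and Δ_i = (y_(i+1) − y_i)/h_i = 3, -1, -9, 2:
  1·M_0 + 4·M_1 + 1·M_2 = 6(Δ_1 - Δ_0) = -24
  1·M_1 + 4·M_2 + 1·M_3 = 6(Δ_2 - Δ_1) = -48
  1·M_2 + 4·M_3 + 1·M_4 = 6(Δ_3 - Δ_2) = 66
Clamped end conditions give two more equations: 2h_0·M_0 + h_0·M_1 = 6(Δ_0 - S'(2)) = 18 and h_3·M_3 + 2h_3·M_4 = 6(S'(6) - Δ_3) = -12.
Solving: M_0 = 45/4, M_1 = -9/2, M_2 = -69/4, M_3 = 51/2, M_4 = -75/4.
On [3, 4], with S_1(x) = a_1 + b_1·(x - 3) + c_1·(x - 3)² + d_1·(x - 3)³: c_1 = M_1/2 = -9/4, d_1 = (M_2 - M_1)/(6h_1) = -17/8, b_1 = Δ_1 - h_1(2M_1 + M_2)/6 = 27/8.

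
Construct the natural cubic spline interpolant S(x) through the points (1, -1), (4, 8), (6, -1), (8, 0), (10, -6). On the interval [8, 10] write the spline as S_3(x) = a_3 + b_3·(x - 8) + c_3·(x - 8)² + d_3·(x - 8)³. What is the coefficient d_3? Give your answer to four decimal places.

0.3486

With M_i denoting the second derivative at x_i, h_i = 3, 2, 2, 2, and Δ_i = (y_(i+1) − y_i)/h_i = 3, -9/2, 1/2, -3:
  3·M_0 + 10·M_1 + 2·M_2 = 6(Δ_1 - Δ_0) = -45
  2·M_1 + 8·M_2 + 2·M_3 = 6(Δ_2 - Δ_1) = 30
  2·M_2 + 8·M_3 + 2·M_4 = 6(Δ_3 - Δ_2) = -21
Natural end conditions: M_0 = M_4 = 0.
Solving the tridiagonal system: M_0 = 0, M_1 = -408/71, M_2 = 885/142, M_3 = -297/71, M_4 = 0.
On [8, 10], with S_3(x) = a_3 + b_3·(x - 8) + c_3·(x - 8)² + d_3·(x - 8)³: c_3 = M_3/2 = -297/142, d_3 = (M_4 - M_3)/(6h_3) = 99/284, b_3 = Δ_3 - h_3(2M_3 + M_4)/6 = -15/71.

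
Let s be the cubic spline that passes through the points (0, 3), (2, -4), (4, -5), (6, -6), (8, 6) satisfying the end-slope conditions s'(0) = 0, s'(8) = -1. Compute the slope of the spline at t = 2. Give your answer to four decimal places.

Let m_i = s''(x_i). Step sizes h_i = 2, 2, 2, 2; slopes of the chords Δ_i = (y_(i+1) - y_i)/h_i = -7/2, -1/2, -1/2, 6.
  2·m_0 + 8·m_1 + 2·m_2 = 6(Δ_1 - Δ_0) = 18
  2·m_1 + 8·m_2 + 2·m_3 = 6(Δ_2 - Δ_1) = 0
  2·m_2 + 8·m_3 + 2·m_4 = 6(Δ_3 - Δ_2) = 39
Clamped end conditions give two more equations: 2h_0·m_0 + h_0·m_1 = 6(Δ_0 - s'(0)) = -21 and h_3·m_3 + 2h_3·m_4 = 6(s'(8) - Δ_3) = -42.
Hence m_0 = -125/16, m_1 = 41/8, m_2 = -59/16, m_3 = 77/8, m_4 = -245/16.
On [2, 4], s'(t) = b_1 + 2c_1·(t - 2) + 3d_1·(t - 2)² with b_1 = Δ_1 - h_1(2m_1 + m_2)/6 = -43/16, c_1 = m_1/2 = 41/16, d_1 = (m_2 - m_1)/(6h_1) = -47/64. So s'(2) = -43/16.

-2.6875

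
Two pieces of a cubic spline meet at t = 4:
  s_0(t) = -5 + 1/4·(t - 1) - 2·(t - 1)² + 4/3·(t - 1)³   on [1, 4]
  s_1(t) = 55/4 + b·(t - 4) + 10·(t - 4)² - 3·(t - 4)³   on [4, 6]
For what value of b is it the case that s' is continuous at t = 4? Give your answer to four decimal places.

24.2500

s_0'(t) = 1/4 - 4·(t - 1) + 4·(t - 1)², so s_0'(4) = 97/4. On the right, s_1'(4) = b, so b = 97/4.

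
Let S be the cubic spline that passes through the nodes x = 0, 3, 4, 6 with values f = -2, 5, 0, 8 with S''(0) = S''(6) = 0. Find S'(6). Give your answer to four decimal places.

Write m_i for S''(x_i). With h_i = 3, 1, 2 and divided differences Δ_i = 7/3, -5, 4, the continuity of S' gives the tridiagonal system
  3·m_0 + 8·m_1 + 1·m_2 = 6(Δ_1 - Δ_0) = -44
  1·m_1 + 6·m_2 + 2·m_3 = 6(Δ_2 - Δ_1) = 54
Natural end conditions: m_0 = m_3 = 0.
Forward elimination and back-substitution give m_0 = 0, m_1 = -318/47, m_2 = 476/47, m_3 = 0.
On [4, 6], S'(x) = b_2 + 2c_2·(x - 4) + 3d_2·(x - 4)² with b_2 = Δ_2 - h_2(2m_2 + m_3)/6 = -388/141, c_2 = m_2/2 = 238/47, d_2 = (m_3 - m_2)/(6h_2) = -119/141. So S'(6) = 1040/141.

7.3759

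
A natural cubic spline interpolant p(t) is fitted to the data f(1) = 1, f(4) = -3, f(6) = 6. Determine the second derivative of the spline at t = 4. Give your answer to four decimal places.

3.5000

Write m_i for p''(x_i). With h_i = 3, 2 and divided differences Δ_i = -4/3, 9/2, the continuity of p' gives the tridiagonal system
  3·m_0 + 10·m_1 + 2·m_2 = 6(Δ_1 - Δ_0) = 35
Natural end conditions: m_0 = m_2 = 0.
Hence m_0 = 0, m_1 = 7/2, m_2 = 0.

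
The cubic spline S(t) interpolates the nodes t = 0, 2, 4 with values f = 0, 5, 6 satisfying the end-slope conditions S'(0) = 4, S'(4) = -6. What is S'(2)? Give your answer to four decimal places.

2.7500

Put m_i = S'' at the i-th knot. Here h = (2, 2) and Δ = (5/2, 1/2), so the interior equations h_(i-1)·m_(i-1) + 2(h_(i-1)+h_i)·m_i + h_i·m_(i+1) = 6(Δ_i − Δ_(i-1)) read
  2·m_0 + 8·m_1 + 2·m_2 = 6(Δ_1 - Δ_0) = -12
Clamped end conditions give two more equations: 2h_0·m_0 + h_0·m_1 = 6(Δ_0 - S'(0)) = -9 and h_1·m_1 + 2h_1·m_2 = 6(S'(4) - Δ_1) = -39.
Forward elimination and back-substitution give m_0 = -13/4, m_1 = 2, m_2 = -43/4.
On [2, 4], S'(t) = b_1 + 2c_1·(t - 2) + 3d_1·(t - 2)² with b_1 = Δ_1 - h_1(2m_1 + m_2)/6 = 11/4, c_1 = m_1/2 = 1, d_1 = (m_2 - m_1)/(6h_1) = -17/16. So S'(2) = 11/4.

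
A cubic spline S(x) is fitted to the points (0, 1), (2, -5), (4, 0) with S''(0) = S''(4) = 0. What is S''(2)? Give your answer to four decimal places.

Write M_i for S''(x_i). With h_i = 2, 2 and divided differences Δ_i = -3, 5/2, the continuity of S' gives the tridiagonal system
  2·M_0 + 8·M_1 + 2·M_2 = 6(Δ_1 - Δ_0) = 33
Natural end conditions: M_0 = M_2 = 0.
Solving: M_0 = 0, M_1 = 33/8, M_2 = 0.

4.1250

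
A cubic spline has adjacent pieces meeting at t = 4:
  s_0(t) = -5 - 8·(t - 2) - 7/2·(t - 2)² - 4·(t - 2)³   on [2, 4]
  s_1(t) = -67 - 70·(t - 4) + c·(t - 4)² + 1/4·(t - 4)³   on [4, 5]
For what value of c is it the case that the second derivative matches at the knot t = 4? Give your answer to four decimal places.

s_0''(t) = -7 - 24·(t - 2), so s_0''(4) = -55. On the right, s_1''(4) = 2c, so c = -55/2.

-27.5000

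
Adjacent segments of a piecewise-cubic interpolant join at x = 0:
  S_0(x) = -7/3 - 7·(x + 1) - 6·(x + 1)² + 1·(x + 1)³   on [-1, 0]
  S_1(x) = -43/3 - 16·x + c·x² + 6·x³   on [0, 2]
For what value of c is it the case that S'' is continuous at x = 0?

S_0''(x) = -12 + 6·(x + 1), so S_0''(0) = -6. On the right, S_1''(0) = 2c, so c = -3.

-3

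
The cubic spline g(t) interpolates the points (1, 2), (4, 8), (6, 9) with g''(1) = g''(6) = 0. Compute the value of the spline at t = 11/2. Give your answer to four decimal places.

Write m_i for g''(x_i). With h_i = 3, 2 and divided differences Δ_i = 2, 1/2, the continuity of g' gives the tridiagonal system
  3·m_0 + 10·m_1 + 2·m_2 = 6(Δ_1 - Δ_0) = -9
Natural end conditions: m_0 = m_2 = 0.
Solving: m_0 = 0, m_1 = -9/10, m_2 = 0.
On [4, 6], g(t) = 8 + 11/10·(t - 4) - 9/20·(t - 4)² + 3/40·(t - 4)³.
With (t - 4) = 3/2: g(11/2) = 569/64.

8.8906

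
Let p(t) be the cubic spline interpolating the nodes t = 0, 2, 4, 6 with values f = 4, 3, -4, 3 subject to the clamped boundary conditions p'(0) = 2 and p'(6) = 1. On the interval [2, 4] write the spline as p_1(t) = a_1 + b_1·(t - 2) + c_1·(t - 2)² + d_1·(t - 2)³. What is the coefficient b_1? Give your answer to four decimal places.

-3.6667

Let σ_i = p''(x_i). Step sizes h_i = 2, 2, 2; slopes of the chords Δ_i = (y_(i+1) - y_i)/h_i = -1/2, -7/2, 7/2.
  2·σ_0 + 8·σ_1 + 2·σ_2 = 6(Δ_1 - Δ_0) = -18
  2·σ_1 + 8·σ_2 + 2·σ_3 = 6(Δ_2 - Δ_1) = 42
Clamped end conditions give two more equations: 2h_0·σ_0 + h_0·σ_1 = 6(Δ_0 - p'(0)) = -15 and h_2·σ_2 + 2h_2·σ_3 = 6(p'(6) - Δ_2) = -15.
Hence σ_0 = -11/6, σ_1 = -23/6, σ_2 = 49/6, σ_3 = -47/6.
On [2, 4], with p_1(t) = a_1 + b_1·(t - 2) + c_1·(t - 2)² + d_1·(t - 2)³: c_1 = σ_1/2 = -23/12, d_1 = (σ_2 - σ_1)/(6h_1) = 1, b_1 = Δ_1 - h_1(2σ_1 + σ_2)/6 = -11/3.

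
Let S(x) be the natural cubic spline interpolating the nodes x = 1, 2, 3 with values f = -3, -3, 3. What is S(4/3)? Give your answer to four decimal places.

Write M_i for S''(x_i). With h_i = 1, 1 and divided differences Δ_i = 0, 6, the continuity of S' gives the tridiagonal system
  1·M_0 + 4·M_1 + 1·M_2 = 6(Δ_1 - Δ_0) = 36
Natural end conditions: M_0 = M_2 = 0.
Hence M_0 = 0, M_1 = 9, M_2 = 0.
On [1, 2], S(x) = -3 - 3/2·(x - 1) + 0·(x - 1)² + 3/2·(x - 1)³.
With (x - 1) = 1/3: S(4/3) = -31/9.

-3.4444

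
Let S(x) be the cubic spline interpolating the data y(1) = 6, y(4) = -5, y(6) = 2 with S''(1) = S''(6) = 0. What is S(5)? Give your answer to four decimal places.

-2.5750

Write m_i for S''(x_i). With h_i = 3, 2 and divided differences Δ_i = -11/3, 7/2, the continuity of S' gives the tridiagonal system
  3·m_0 + 10·m_1 + 2·m_2 = 6(Δ_1 - Δ_0) = 43
Natural end conditions: m_0 = m_2 = 0.
Forward elimination and back-substitution give m_0 = 0, m_1 = 43/10, m_2 = 0.
On [4, 6], S(x) = -5 + 19/30·(x - 4) + 43/20·(x - 4)² - 43/120·(x - 4)³.
With (x - 4) = 1: S(5) = -103/40.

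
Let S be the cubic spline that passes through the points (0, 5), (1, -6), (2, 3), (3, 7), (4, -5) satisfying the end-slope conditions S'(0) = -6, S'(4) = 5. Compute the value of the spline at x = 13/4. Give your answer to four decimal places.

Write σ_i for S''(x_i). With h_i = 1, 1, 1, 1 and divided differences Δ_i = -11, 9, 4, -12, the continuity of S' gives the tridiagonal system
  1·σ_0 + 4·σ_1 + 1·σ_2 = 6(Δ_1 - Δ_0) = 120
  1·σ_1 + 4·σ_2 + 1·σ_3 = 6(Δ_2 - Δ_1) = -30
  1·σ_2 + 4·σ_3 + 1·σ_4 = 6(Δ_3 - Δ_2) = -96
Clamped end conditions give two more equations: 2h_0·σ_0 + h_0·σ_1 = 6(Δ_0 - S'(0)) = -30 and h_3·σ_3 + 2h_3·σ_4 = 6(S'(4) - Δ_3) = 102.
Solving: σ_0 = -991/28, σ_1 = 571/14, σ_2 = -31/4, σ_3 = -557/14, σ_4 = 1985/28.
On [3, 4], S(x) = 7 - 591/56·(x - 3) - 557/28·(x - 3)² + 1033/56·(x - 3)³.
With (x - 3) = 1/4: S(13/4) = 12209/3584.

3.4065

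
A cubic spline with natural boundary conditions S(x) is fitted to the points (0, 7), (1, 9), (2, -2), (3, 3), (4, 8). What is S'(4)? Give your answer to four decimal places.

3.6250

Write M_i for S''(x_i). With h_i = 1, 1, 1, 1 and divided differences Δ_i = 2, -11, 5, 5, the continuity of S' gives the tridiagonal system
  1·M_0 + 4·M_1 + 1·M_2 = 6(Δ_1 - Δ_0) = -78
  1·M_1 + 4·M_2 + 1·M_3 = 6(Δ_2 - Δ_1) = 96
  1·M_2 + 4·M_3 + 1·M_4 = 6(Δ_3 - Δ_2) = 0
Natural end conditions: M_0 = M_4 = 0.
Solving the tridiagonal system: M_0 = 0, M_1 = -111/4, M_2 = 33, M_3 = -33/4, M_4 = 0.
On [3, 4], S'(x) = b_3 + 2c_3·(x - 3) + 3d_3·(x - 3)² with b_3 = Δ_3 - h_3(2M_3 + M_4)/6 = 31/4, c_3 = M_3/2 = -33/8, d_3 = (M_4 - M_3)/(6h_3) = 11/8. So S'(4) = 29/8.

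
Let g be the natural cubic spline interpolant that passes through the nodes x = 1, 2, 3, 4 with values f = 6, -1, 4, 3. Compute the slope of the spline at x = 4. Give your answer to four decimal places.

-3.4000

Write M_i for g''(x_i). With h_i = 1, 1, 1 and divided differences Δ_i = -7, 5, -1, the continuity of g' gives the tridiagonal system
  1·M_0 + 4·M_1 + 1·M_2 = 6(Δ_1 - Δ_0) = 72
  1·M_1 + 4·M_2 + 1·M_3 = 6(Δ_2 - Δ_1) = -36
Natural end conditions: M_0 = M_3 = 0.
Solving the tridiagonal system: M_0 = 0, M_1 = 108/5, M_2 = -72/5, M_3 = 0.
On [3, 4], g'(x) = b_2 + 2c_2·(x - 3) + 3d_2·(x - 3)² with b_2 = Δ_2 - h_2(2M_2 + M_3)/6 = 19/5, c_2 = M_2/2 = -36/5, d_2 = (M_3 - M_2)/(6h_2) = 12/5. So g'(4) = -17/5.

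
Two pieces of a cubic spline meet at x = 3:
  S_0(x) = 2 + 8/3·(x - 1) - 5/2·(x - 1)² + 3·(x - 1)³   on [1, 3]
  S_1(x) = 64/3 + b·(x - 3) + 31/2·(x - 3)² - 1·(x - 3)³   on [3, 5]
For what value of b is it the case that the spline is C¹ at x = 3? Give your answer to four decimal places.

S_0'(x) = 8/3 - 5·(x - 1) + 9·(x - 1)², so S_0'(3) = 86/3. On the right, S_1'(3) = b, so b = 86/3.

28.6667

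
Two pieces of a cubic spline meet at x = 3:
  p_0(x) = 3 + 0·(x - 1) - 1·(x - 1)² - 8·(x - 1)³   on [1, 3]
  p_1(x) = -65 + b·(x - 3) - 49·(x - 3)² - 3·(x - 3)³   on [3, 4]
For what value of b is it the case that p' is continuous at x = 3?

-100

p_0'(x) = 0 - 2·(x - 1) - 24·(x - 1)², so p_0'(3) = -100. On the right, p_1'(3) = b, so b = -100.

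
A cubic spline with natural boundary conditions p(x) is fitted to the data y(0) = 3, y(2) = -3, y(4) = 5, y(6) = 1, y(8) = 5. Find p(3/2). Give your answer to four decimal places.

-3.0586

Write σ_i for p''(x_i). With h_i = 2, 2, 2, 2 and divided differences Δ_i = -3, 4, -2, 2, the continuity of p' gives the tridiagonal system
  2·σ_0 + 8·σ_1 + 2·σ_2 = 6(Δ_1 - Δ_0) = 42
  2·σ_1 + 8·σ_2 + 2·σ_3 = 6(Δ_2 - Δ_1) = -36
  2·σ_2 + 8·σ_3 + 2·σ_4 = 6(Δ_3 - Δ_2) = 24
Natural end conditions: σ_0 = σ_4 = 0.
Forward elimination and back-substitution give σ_0 = 0, σ_1 = 57/8, σ_2 = -15/2, σ_3 = 39/8, σ_4 = 0.
On [0, 2], p(x) = 3 - 43/8·x + 0·x² + 19/32·x³.
With x = 3/2: p(3/2) = -783/256.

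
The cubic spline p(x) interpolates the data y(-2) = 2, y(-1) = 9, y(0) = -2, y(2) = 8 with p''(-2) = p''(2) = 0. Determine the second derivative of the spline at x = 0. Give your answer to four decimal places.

21.3913

Put σ_i = p'' at the i-th knot. Here h = (1, 1, 2) and Δ = (7, -11, 5), so the interior equations h_(i-1)·σ_(i-1) + 2(h_(i-1)+h_i)·σ_i + h_i·σ_(i+1) = 6(Δ_i − Δ_(i-1)) read
  1·σ_0 + 4·σ_1 + 1·σ_2 = 6(Δ_1 - Δ_0) = -108
  1·σ_1 + 6·σ_2 + 2·σ_3 = 6(Δ_2 - Δ_1) = 96
Natural end conditions: σ_0 = σ_3 = 0.
Solving: σ_0 = 0, σ_1 = -744/23, σ_2 = 492/23, σ_3 = 0.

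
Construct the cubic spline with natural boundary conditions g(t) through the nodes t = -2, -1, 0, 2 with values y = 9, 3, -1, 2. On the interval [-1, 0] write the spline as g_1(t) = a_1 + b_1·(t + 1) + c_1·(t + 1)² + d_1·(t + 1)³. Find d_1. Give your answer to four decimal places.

0.5870

Let m_i = g''(x_i). Step sizes h_i = 1, 1, 2; slopes of the chords Δ_i = (y_(i+1) - y_i)/h_i = -6, -4, 3/2.
  1·m_0 + 4·m_1 + 1·m_2 = 6(Δ_1 - Δ_0) = 12
  1·m_1 + 6·m_2 + 2·m_3 = 6(Δ_2 - Δ_1) = 33
Natural end conditions: m_0 = m_3 = 0.
Solving: m_0 = 0, m_1 = 39/23, m_2 = 120/23, m_3 = 0.
On [-1, 0], with g_1(t) = a_1 + b_1·(t + 1) + c_1·(t + 1)² + d_1·(t + 1)³: c_1 = m_1/2 = 39/46, d_1 = (m_2 - m_1)/(6h_1) = 27/46, b_1 = Δ_1 - h_1(2m_1 + m_2)/6 = -125/23.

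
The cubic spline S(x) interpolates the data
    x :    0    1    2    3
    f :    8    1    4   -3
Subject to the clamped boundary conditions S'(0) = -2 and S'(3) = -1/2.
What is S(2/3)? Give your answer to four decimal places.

Let σ_i = S''(x_i). Step sizes h_i = 1, 1, 1; slopes of the chords Δ_i = (y_(i+1) - y_i)/h_i = -7, 3, -7.
  1·σ_0 + 4·σ_1 + 1·σ_2 = 6(Δ_1 - Δ_0) = 60
  1·σ_1 + 4·σ_2 + 1·σ_3 = 6(Δ_2 - Δ_1) = -60
Clamped end conditions give two more equations: 2h_0·σ_0 + h_0·σ_1 = 6(Δ_0 - S'(0)) = -30 and h_2·σ_2 + 2h_2·σ_3 = 6(S'(3) - Δ_2) = 39.
Solving: σ_0 = -151/5, σ_1 = 152/5, σ_2 = -157/5, σ_3 = 176/5.
On [0, 1], S(x) = 8 - 2·x - 151/10·x² + 101/10·x³.
With x = 2/3: S(2/3) = 398/135.

2.9481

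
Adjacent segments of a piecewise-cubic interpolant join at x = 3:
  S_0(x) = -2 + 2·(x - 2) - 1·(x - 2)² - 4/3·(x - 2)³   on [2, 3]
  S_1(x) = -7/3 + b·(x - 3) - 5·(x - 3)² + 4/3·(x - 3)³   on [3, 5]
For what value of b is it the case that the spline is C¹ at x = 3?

-4

S_0'(x) = 2 - 2·(x - 2) - 4·(x - 2)², so S_0'(3) = -4. On the right, S_1'(3) = b, so b = -4.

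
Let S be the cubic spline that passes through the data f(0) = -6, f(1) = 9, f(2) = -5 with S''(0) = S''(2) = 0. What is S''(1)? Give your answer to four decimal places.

-43.5000

Write M_i for S''(x_i). With h_i = 1, 1 and divided differences Δ_i = 15, -14, the continuity of S' gives the tridiagonal system
  1·M_0 + 4·M_1 + 1·M_2 = 6(Δ_1 - Δ_0) = -174
Natural end conditions: M_0 = M_2 = 0.
Forward elimination and back-substitution give M_0 = 0, M_1 = -87/2, M_2 = 0.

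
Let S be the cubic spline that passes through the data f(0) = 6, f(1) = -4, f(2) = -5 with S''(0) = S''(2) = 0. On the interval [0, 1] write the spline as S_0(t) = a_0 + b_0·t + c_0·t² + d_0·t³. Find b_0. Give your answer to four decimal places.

-12.2500

Put M_i = S'' at the i-th knot. Here h = (1, 1) and Δ = (-10, -1), so the interior equations h_(i-1)·M_(i-1) + 2(h_(i-1)+h_i)·M_i + h_i·M_(i+1) = 6(Δ_i − Δ_(i-1)) read
  1·M_0 + 4·M_1 + 1·M_2 = 6(Δ_1 - Δ_0) = 54
Natural end conditions: M_0 = M_2 = 0.
Solving the tridiagonal system: M_0 = 0, M_1 = 27/2, M_2 = 0.
On [0, 1], with S_0(t) = a_0 + b_0·t + c_0·t² + d_0·t³: c_0 = M_0/2 = 0, d_0 = (M_1 - M_0)/(6h_0) = 9/4, b_0 = Δ_0 - h_0(2M_0 + M_1)/6 = -49/4.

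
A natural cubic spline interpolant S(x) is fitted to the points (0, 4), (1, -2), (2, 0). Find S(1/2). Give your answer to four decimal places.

Put σ_i = S'' at the i-th knot. Here h = (1, 1) and Δ = (-6, 2), so the interior equations h_(i-1)·σ_(i-1) + 2(h_(i-1)+h_i)·σ_i + h_i·σ_(i+1) = 6(Δ_i − Δ_(i-1)) read
  1·σ_0 + 4·σ_1 + 1·σ_2 = 6(Δ_1 - Δ_0) = 48
Natural end conditions: σ_0 = σ_2 = 0.
Forward elimination and back-substitution give σ_0 = 0, σ_1 = 12, σ_2 = 0.
On [0, 1], S(x) = 4 - 8·x + 0·x² + 2·x³.
With x = 1/2: S(1/2) = 1/4.

0.2500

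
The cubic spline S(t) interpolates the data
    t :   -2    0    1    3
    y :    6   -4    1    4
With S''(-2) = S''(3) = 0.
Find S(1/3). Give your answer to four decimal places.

Put σ_i = S'' at the i-th knot. Here h = (2, 1, 2) and Δ = (-5, 5, 3/2), so the interior equations h_(i-1)·σ_(i-1) + 2(h_(i-1)+h_i)·σ_i + h_i·σ_(i+1) = 6(Δ_i − Δ_(i-1)) read
  2·σ_0 + 6·σ_1 + 1·σ_2 = 6(Δ_1 - Δ_0) = 60
  1·σ_1 + 6·σ_2 + 2·σ_3 = 6(Δ_2 - Δ_1) = -21
Natural end conditions: σ_0 = σ_3 = 0.
Hence σ_0 = 0, σ_1 = 381/35, σ_2 = -186/35, σ_3 = 0.
On [0, 1], S(t) = -4 + 79/35·t + 381/70·t² - 27/10·t³.
With t = 1/3: S(1/3) = -96/35.

-2.7429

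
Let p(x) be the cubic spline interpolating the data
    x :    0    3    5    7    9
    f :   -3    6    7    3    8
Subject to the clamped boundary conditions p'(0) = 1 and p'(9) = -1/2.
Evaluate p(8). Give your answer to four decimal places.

5.8777

Write M_i for p''(x_i). With h_i = 3, 2, 2, 2 and divided differences Δ_i = 3, 1/2, -2, 5/2, the continuity of p' gives the tridiagonal system
  3·M_0 + 10·M_1 + 2·M_2 = 6(Δ_1 - Δ_0) = -15
  2·M_1 + 8·M_2 + 2·M_3 = 6(Δ_2 - Δ_1) = -15
  2·M_2 + 8·M_3 + 2·M_4 = 6(Δ_3 - Δ_2) = 27
Clamped end conditions give two more equations: 2h_0·M_0 + h_0·M_1 = 6(Δ_0 - p'(0)) = 12 and h_3·M_3 + 2h_3·M_4 = 6(p'(9) - Δ_3) = -18.
Solving the tridiagonal system: M_0 = 133/46, M_1 = -41/23, M_2 = -269/92, M_3 = 275/46, M_4 = -689/92.
On [7, 9], p(x) = 3 + 93/92·(x - 7) + 275/92·(x - 7)² - 413/368·(x - 7)³.
With (x - 7) = 1: p(8) = 2163/368.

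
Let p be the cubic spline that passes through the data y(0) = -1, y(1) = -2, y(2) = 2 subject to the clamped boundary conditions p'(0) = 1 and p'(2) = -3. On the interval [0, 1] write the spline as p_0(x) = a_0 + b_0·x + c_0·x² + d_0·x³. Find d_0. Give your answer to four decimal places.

Write m_i for p''(x_i). With h_i = 1, 1 and divided differences Δ_i = -1, 4, the continuity of p' gives the tridiagonal system
  1·m_0 + 4·m_1 + 1·m_2 = 6(Δ_1 - Δ_0) = 30
Clamped end conditions give two more equations: 2h_0·m_0 + h_0·m_1 = 6(Δ_0 - p'(0)) = -12 and h_1·m_1 + 2h_1·m_2 = 6(p'(2) - Δ_1) = -42.
Solving: m_0 = -31/2, m_1 = 19, m_2 = -61/2.
On [0, 1], with p_0(x) = a_0 + b_0·x + c_0·x² + d_0·x³: c_0 = m_0/2 = -31/4, d_0 = (m_1 - m_0)/(6h_0) = 23/4, b_0 = Δ_0 - h_0(2m_0 + m_1)/6 = 1.

5.7500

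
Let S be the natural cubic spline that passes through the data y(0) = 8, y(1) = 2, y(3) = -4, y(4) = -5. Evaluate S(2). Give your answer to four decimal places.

-1.9375

Write σ_i for S''(x_i). With h_i = 1, 2, 1 and divided differences Δ_i = -6, -3, -1, the continuity of S' gives the tridiagonal system
  1·σ_0 + 6·σ_1 + 2·σ_2 = 6(Δ_1 - Δ_0) = 18
  2·σ_1 + 6·σ_2 + 1·σ_3 = 6(Δ_2 - Δ_1) = 12
Natural end conditions: σ_0 = σ_3 = 0.
Solving the tridiagonal system: σ_0 = 0, σ_1 = 21/8, σ_2 = 9/8, σ_3 = 0.
On [1, 3], S(x) = 2 - 41/8·(x - 1) + 21/16·(x - 1)² - 1/8·(x - 1)³.
With (x - 1) = 1: S(2) = -31/16.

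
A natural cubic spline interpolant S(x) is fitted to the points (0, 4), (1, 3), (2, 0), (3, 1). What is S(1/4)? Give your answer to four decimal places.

3.9375

Put m_i = S'' at the i-th knot. Here h = (1, 1, 1) and Δ = (-1, -3, 1), so the interior equations h_(i-1)·m_(i-1) + 2(h_(i-1)+h_i)·m_i + h_i·m_(i+1) = 6(Δ_i − Δ_(i-1)) read
  1·m_0 + 4·m_1 + 1·m_2 = 6(Δ_1 - Δ_0) = -12
  1·m_1 + 4·m_2 + 1·m_3 = 6(Δ_2 - Δ_1) = 24
Natural end conditions: m_0 = m_3 = 0.
Forward elimination and back-substitution give m_0 = 0, m_1 = -24/5, m_2 = 36/5, m_3 = 0.
On [0, 1], S(x) = 4 - 1/5·x + 0·x² - 4/5·x³.
With x = 1/4: S(1/4) = 63/16.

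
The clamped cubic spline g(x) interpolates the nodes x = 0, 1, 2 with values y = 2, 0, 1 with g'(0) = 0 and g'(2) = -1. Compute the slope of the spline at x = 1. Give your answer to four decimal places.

-0.5000

With M_i denoting the second derivative at x_i, h_i = 1, 1, and Δ_i = (y_(i+1) − y_i)/h_i = -2, 1:
  1·M_0 + 4·M_1 + 1·M_2 = 6(Δ_1 - Δ_0) = 18
Clamped end conditions give two more equations: 2h_0·M_0 + h_0·M_1 = 6(Δ_0 - g'(0)) = -12 and h_1·M_1 + 2h_1·M_2 = 6(g'(2) - Δ_1) = -12.
Forward elimination and back-substitution give M_0 = -11, M_1 = 10, M_2 = -11.
On [1, 2], g'(x) = b_1 + 2c_1·(x - 1) + 3d_1·(x - 1)² with b_1 = Δ_1 - h_1(2M_1 + M_2)/6 = -1/2, c_1 = M_1/2 = 5, d_1 = (M_2 - M_1)/(6h_1) = -7/2. So g'(1) = -1/2.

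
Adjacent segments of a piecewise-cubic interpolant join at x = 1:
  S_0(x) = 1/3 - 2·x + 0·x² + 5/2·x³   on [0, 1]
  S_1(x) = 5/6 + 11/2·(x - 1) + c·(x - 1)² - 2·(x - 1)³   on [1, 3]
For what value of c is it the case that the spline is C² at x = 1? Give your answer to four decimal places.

7.5000

S_0''(x) = 0 + 15·x, so S_0''(1) = 15. On the right, S_1''(1) = 2c, so c = 15/2.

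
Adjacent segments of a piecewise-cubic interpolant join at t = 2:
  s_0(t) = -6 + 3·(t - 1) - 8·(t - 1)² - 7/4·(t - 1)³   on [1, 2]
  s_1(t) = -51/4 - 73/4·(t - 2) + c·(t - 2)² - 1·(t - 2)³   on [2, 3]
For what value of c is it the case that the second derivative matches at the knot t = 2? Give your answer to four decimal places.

s_0''(t) = -16 - 21/2·(t - 1), so s_0''(2) = -53/2. On the right, s_1''(2) = 2c, so c = -53/4.

-13.2500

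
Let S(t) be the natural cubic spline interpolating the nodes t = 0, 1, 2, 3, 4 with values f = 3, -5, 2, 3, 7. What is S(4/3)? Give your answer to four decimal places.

-3.4444

With σ_i denoting the second derivative at x_i, h_i = 1, 1, 1, 1, and Δ_i = (y_(i+1) − y_i)/h_i = -8, 7, 1, 4:
  1·σ_0 + 4·σ_1 + 1·σ_2 = 6(Δ_1 - Δ_0) = 90
  1·σ_1 + 4·σ_2 + 1·σ_3 = 6(Δ_2 - Δ_1) = -36
  1·σ_2 + 4·σ_3 + 1·σ_4 = 6(Δ_3 - Δ_2) = 18
Natural end conditions: σ_0 = σ_4 = 0.
Solving the tridiagonal system: σ_0 = 0, σ_1 = 27, σ_2 = -18, σ_3 = 9, σ_4 = 0.
On [1, 2], S(t) = -5 + 1·(t - 1) + 27/2·(t - 1)² - 15/2·(t - 1)³.
With (t - 1) = 1/3: S(4/3) = -31/9.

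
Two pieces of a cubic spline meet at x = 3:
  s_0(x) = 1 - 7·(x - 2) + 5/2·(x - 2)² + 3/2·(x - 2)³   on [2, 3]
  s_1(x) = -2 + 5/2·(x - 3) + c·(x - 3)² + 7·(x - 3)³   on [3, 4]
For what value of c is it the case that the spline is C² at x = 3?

7

s_0''(x) = 5 + 9·(x - 2), so s_0''(3) = 14. On the right, s_1''(3) = 2c, so c = 7.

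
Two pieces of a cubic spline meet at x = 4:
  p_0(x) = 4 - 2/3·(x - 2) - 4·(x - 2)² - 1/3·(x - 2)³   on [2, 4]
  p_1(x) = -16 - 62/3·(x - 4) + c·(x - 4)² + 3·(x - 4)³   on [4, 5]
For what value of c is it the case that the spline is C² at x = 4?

-6

p_0''(x) = -8 - 2·(x - 2), so p_0''(4) = -12. On the right, p_1''(4) = 2c, so c = -6.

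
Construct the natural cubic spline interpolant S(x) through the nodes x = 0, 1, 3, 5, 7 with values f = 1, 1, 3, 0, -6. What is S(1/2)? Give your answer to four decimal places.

0.8925

With M_i denoting the second derivative at x_i, h_i = 1, 2, 2, 2, and Δ_i = (y_(i+1) − y_i)/h_i = 0, 1, -3/2, -3:
  1·M_0 + 6·M_1 + 2·M_2 = 6(Δ_1 - Δ_0) = 6
  2·M_1 + 8·M_2 + 2·M_3 = 6(Δ_2 - Δ_1) = -15
  2·M_2 + 8·M_3 + 2·M_4 = 6(Δ_3 - Δ_2) = -9
Natural end conditions: M_0 = M_4 = 0.
Solving: M_0 = 0, M_1 = 141/82, M_2 = -177/82, M_3 = -24/41, M_4 = 0.
On [0, 1], S(x) = 1 - 47/164·x + 0·x² + 47/164·x³.
With x = 1/2: S(1/2) = 1171/1312.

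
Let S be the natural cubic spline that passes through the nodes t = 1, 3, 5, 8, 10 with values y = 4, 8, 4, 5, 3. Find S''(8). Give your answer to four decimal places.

-1.5814

Put M_i = S'' at the i-th knot. Here h = (2, 2, 3, 2) and Δ = (2, -2, 1/3, -1), so the interior equations h_(i-1)·M_(i-1) + 2(h_(i-1)+h_i)·M_i + h_i·M_(i+1) = 6(Δ_i − Δ_(i-1)) read
  2·M_0 + 8·M_1 + 2·M_2 = 6(Δ_1 - Δ_0) = -24
  2·M_1 + 10·M_2 + 3·M_3 = 6(Δ_2 - Δ_1) = 14
  3·M_2 + 10·M_3 + 2·M_4 = 6(Δ_3 - Δ_2) = -8
Natural end conditions: M_0 = M_4 = 0.
Hence M_0 = 0, M_1 = -157/43, M_2 = 112/43, M_3 = -68/43, M_4 = 0.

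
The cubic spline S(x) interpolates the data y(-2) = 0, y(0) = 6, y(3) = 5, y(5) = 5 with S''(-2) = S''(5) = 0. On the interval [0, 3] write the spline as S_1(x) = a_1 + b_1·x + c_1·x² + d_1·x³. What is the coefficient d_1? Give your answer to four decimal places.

Write M_i for S''(x_i). With h_i = 2, 3, 2 and divided differences Δ_i = 3, -1/3, 0, the continuity of S' gives the tridiagonal system
  2·M_0 + 10·M_1 + 3·M_2 = 6(Δ_1 - Δ_0) = -20
  3·M_1 + 10·M_2 + 2·M_3 = 6(Δ_2 - Δ_1) = 2
Natural end conditions: M_0 = M_3 = 0.
Forward elimination and back-substitution give M_0 = 0, M_1 = -206/91, M_2 = 80/91, M_3 = 0.
On [0, 3], with S_1(x) = a_1 + b_1·x + c_1·x² + d_1·x³: c_1 = M_1/2 = -103/91, d_1 = (M_2 - M_1)/(6h_1) = 11/63, b_1 = Δ_1 - h_1(2M_1 + M_2)/6 = 407/273.

0.1746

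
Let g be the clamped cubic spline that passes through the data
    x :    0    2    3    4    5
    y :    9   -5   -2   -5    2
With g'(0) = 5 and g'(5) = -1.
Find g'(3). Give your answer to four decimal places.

-0.5610

Put m_i = g'' at the i-th knot. Here h = (2, 1, 1, 1) and Δ = (-7, 3, -3, 7), so the interior equations h_(i-1)·m_(i-1) + 2(h_(i-1)+h_i)·m_i + h_i·m_(i+1) = 6(Δ_i − Δ_(i-1)) read
  2·m_0 + 6·m_1 + 1·m_2 = 6(Δ_1 - Δ_0) = 60
  1·m_1 + 4·m_2 + 1·m_3 = 6(Δ_2 - Δ_1) = -36
  1·m_2 + 4·m_3 + 1·m_4 = 6(Δ_3 - Δ_2) = 60
Clamped end conditions give two more equations: 2h_0·m_0 + h_0·m_1 = 6(Δ_0 - g'(0)) = -72 and h_3·m_3 + 2h_3·m_4 = 6(g'(5) - Δ_3) = -48.
Forward elimination and back-substitution give m_0 = -1224/41, m_1 = 972/41, m_2 = -924/41, m_3 = 1248/41, m_4 = -1608/41.
On [3, 4], g'(x) = b_2 + 2c_2·(x - 3) + 3d_2·(x - 3)² with b_2 = Δ_2 - h_2(2m_2 + m_3)/6 = -23/41, c_2 = m_2/2 = -462/41, d_2 = (m_3 - m_2)/(6h_2) = 362/41. So g'(3) = -23/41.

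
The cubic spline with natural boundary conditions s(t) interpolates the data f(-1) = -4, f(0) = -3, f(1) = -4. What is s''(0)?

With M_i denoting the second derivative at x_i, h_i = 1, 1, and Δ_i = (y_(i+1) − y_i)/h_i = 1, -1:
  1·M_0 + 4·M_1 + 1·M_2 = 6(Δ_1 - Δ_0) = -12
Natural end conditions: M_0 = M_2 = 0.
Solving the tridiagonal system: M_0 = 0, M_1 = -3, M_2 = 0.

-3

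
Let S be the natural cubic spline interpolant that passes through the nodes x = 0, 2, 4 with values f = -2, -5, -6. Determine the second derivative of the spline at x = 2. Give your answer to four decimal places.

With M_i denoting the second derivative at x_i, h_i = 2, 2, and Δ_i = (y_(i+1) − y_i)/h_i = -3/2, -1/2:
  2·M_0 + 8·M_1 + 2·M_2 = 6(Δ_1 - Δ_0) = 6
Natural end conditions: M_0 = M_2 = 0.
Forward elimination and back-substitution give M_0 = 0, M_1 = 3/4, M_2 = 0.

0.7500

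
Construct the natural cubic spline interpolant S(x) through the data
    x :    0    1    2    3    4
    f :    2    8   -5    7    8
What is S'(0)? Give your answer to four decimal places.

Put m_i = S'' at the i-th knot. Here h = (1, 1, 1, 1) and Δ = (6, -13, 12, 1), so the interior equations h_(i-1)·m_(i-1) + 2(h_(i-1)+h_i)·m_i + h_i·m_(i+1) = 6(Δ_i − Δ_(i-1)) read
  1·m_0 + 4·m_1 + 1·m_2 = 6(Δ_1 - Δ_0) = -114
  1·m_1 + 4·m_2 + 1·m_3 = 6(Δ_2 - Δ_1) = 150
  1·m_2 + 4·m_3 + 1·m_4 = 6(Δ_3 - Δ_2) = -66
Natural end conditions: m_0 = m_4 = 0.
Solving: m_0 = 0, m_1 = -297/7, m_2 = 390/7, m_3 = -213/7, m_4 = 0.
On [0, 1], S'(x) = b_0 + 2c_0·x + 3d_0·x² with b_0 = Δ_0 - h_0(2m_0 + m_1)/6 = 183/14, c_0 = m_0/2 = 0, d_0 = (m_1 - m_0)/(6h_0) = -99/14. So S'(0) = 183/14.

13.0714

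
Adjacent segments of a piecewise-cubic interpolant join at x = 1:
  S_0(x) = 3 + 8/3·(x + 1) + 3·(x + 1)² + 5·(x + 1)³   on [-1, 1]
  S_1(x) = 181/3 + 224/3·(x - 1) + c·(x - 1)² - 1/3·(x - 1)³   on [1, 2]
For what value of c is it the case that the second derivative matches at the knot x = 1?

S_0''(x) = 6 + 30·(x + 1), so S_0''(1) = 66. On the right, S_1''(1) = 2c, so c = 33.

33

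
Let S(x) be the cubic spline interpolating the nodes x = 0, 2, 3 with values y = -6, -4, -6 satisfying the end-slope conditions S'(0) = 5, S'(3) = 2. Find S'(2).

-3

Let m_i = S''(x_i). Step sizes h_i = 2, 1; slopes of the chords Δ_i = (y_(i+1) - y_i)/h_i = 1, -2.
  2·m_0 + 6·m_1 + 1·m_2 = 6(Δ_1 - Δ_0) = -18
Clamped end conditions give two more equations: 2h_0·m_0 + h_0·m_1 = 6(Δ_0 - S'(0)) = -24 and h_1·m_1 + 2h_1·m_2 = 6(S'(3) - Δ_1) = 24.
Solving the tridiagonal system: m_0 = -4, m_1 = -4, m_2 = 14.
On [2, 3], S'(x) = b_1 + 2c_1·(x - 2) + 3d_1·(x - 2)² with b_1 = Δ_1 - h_1(2m_1 + m_2)/6 = -3, c_1 = m_1/2 = -2, d_1 = (m_2 - m_1)/(6h_1) = 3. So S'(2) = -3.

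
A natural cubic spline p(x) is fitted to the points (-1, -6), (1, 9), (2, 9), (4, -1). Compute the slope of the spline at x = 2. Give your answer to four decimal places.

-2.4286

Let M_i = p''(x_i). Step sizes h_i = 2, 1, 2; slopes of the chords Δ_i = (y_(i+1) - y_i)/h_i = 15/2, 0, -5.
  2·M_0 + 6·M_1 + 1·M_2 = 6(Δ_1 - Δ_0) = -45
  1·M_1 + 6·M_2 + 2·M_3 = 6(Δ_2 - Δ_1) = -30
Natural end conditions: M_0 = M_3 = 0.
Hence M_0 = 0, M_1 = -48/7, M_2 = -27/7, M_3 = 0.
On [2, 4], p'(x) = b_2 + 2c_2·(x - 2) + 3d_2·(x - 2)² with b_2 = Δ_2 - h_2(2M_2 + M_3)/6 = -17/7, c_2 = M_2/2 = -27/14, d_2 = (M_3 - M_2)/(6h_2) = 9/28. So p'(2) = -17/7.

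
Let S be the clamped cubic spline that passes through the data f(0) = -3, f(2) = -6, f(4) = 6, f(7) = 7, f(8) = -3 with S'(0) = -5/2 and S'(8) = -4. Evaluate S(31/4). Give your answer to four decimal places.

-1.3674

Let σ_i = S''(x_i). Step sizes h_i = 2, 2, 3, 1; slopes of the chords Δ_i = (y_(i+1) - y_i)/h_i = -3/2, 6, 1/3, -10.
  2·σ_0 + 8·σ_1 + 2·σ_2 = 6(Δ_1 - Δ_0) = 45
  2·σ_1 + 10·σ_2 + 3·σ_3 = 6(Δ_2 - Δ_1) = -34
  3·σ_2 + 8·σ_3 + 1·σ_4 = 6(Δ_3 - Δ_2) = -62
Clamped end conditions give two more equations: 2h_0·σ_0 + h_0·σ_1 = 6(Δ_0 - S'(0)) = 6 and h_3·σ_3 + 2h_3·σ_4 = 6(S'(8) - Δ_3) = 36.
Forward elimination and back-substitution give σ_0 = -251/144, σ_1 = 467/72, σ_2 = -245/144, σ_3 = -719/72, σ_4 = 3311/144.
On [7, 8], S(t) = 7 - 3025/288·(t - 7) - 719/144·(t - 7)² + 1583/288·(t - 7)³.
With (t - 7) = 3/4: S(31/4) = -8401/6144.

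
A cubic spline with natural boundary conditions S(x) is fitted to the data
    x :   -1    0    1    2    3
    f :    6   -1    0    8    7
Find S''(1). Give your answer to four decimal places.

Write σ_i for S''(x_i). With h_i = 1, 1, 1, 1 and divided differences Δ_i = -7, 1, 8, -1, the continuity of S' gives the tridiagonal system
  1·σ_0 + 4·σ_1 + 1·σ_2 = 6(Δ_1 - Δ_0) = 48
  1·σ_1 + 4·σ_2 + 1·σ_3 = 6(Δ_2 - Δ_1) = 42
  1·σ_2 + 4·σ_3 + 1·σ_4 = 6(Δ_3 - Δ_2) = -54
Natural end conditions: σ_0 = σ_4 = 0.
Solving: σ_0 = 0, σ_1 = 249/28, σ_2 = 87/7, σ_3 = -465/28, σ_4 = 0.

12.4286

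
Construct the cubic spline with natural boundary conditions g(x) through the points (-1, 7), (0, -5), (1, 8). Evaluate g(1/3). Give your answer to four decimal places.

Put m_i = g'' at the i-th knot. Here h = (1, 1) and Δ = (-12, 13), so the interior equations h_(i-1)·m_(i-1) + 2(h_(i-1)+h_i)·m_i + h_i·m_(i+1) = 6(Δ_i − Δ_(i-1)) read
  1·m_0 + 4·m_1 + 1·m_2 = 6(Δ_1 - Δ_0) = 150
Natural end conditions: m_0 = m_2 = 0.
Solving: m_0 = 0, m_1 = 75/2, m_2 = 0.
On [0, 1], g(x) = -5 + 1/2·x + 75/4·x² - 25/4·x³.
With x = 1/3: g(1/3) = -161/54.

-2.9815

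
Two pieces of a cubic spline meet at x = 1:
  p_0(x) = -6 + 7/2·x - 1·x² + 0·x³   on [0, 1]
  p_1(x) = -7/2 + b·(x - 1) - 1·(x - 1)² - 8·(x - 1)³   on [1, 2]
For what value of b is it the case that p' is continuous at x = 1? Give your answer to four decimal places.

1.5000

p_0'(x) = 7/2 - 2·x + 0·x², so p_0'(1) = 3/2. On the right, p_1'(1) = b, so b = 3/2.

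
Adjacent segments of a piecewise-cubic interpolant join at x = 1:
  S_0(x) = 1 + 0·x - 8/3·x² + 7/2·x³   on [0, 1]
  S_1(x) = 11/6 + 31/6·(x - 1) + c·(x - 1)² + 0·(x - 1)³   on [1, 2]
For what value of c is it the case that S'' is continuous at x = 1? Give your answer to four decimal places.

7.8333

S_0''(x) = -16/3 + 21·x, so S_0''(1) = 47/3. On the right, S_1''(1) = 2c, so c = 47/6.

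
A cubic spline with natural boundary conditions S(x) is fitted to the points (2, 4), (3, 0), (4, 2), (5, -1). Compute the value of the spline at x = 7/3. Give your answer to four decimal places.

2.0938

Let m_i = S''(x_i). Step sizes h_i = 1, 1, 1; slopes of the chords Δ_i = (y_(i+1) - y_i)/h_i = -4, 2, -3.
  1·m_0 + 4·m_1 + 1·m_2 = 6(Δ_1 - Δ_0) = 36
  1·m_1 + 4·m_2 + 1·m_3 = 6(Δ_2 - Δ_1) = -30
Natural end conditions: m_0 = m_3 = 0.
Hence m_0 = 0, m_1 = 58/5, m_2 = -52/5, m_3 = 0.
On [2, 3], S(x) = 4 - 89/15·(x - 2) + 0·(x - 2)² + 29/15·(x - 2)³.
With (x - 2) = 1/3: S(7/3) = 848/405.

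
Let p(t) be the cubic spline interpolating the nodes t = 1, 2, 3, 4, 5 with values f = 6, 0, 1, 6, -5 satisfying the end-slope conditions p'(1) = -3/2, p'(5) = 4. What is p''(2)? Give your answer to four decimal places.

Write σ_i for p''(x_i). With h_i = 1, 1, 1, 1 and divided differences Δ_i = -6, 1, 5, -11, the continuity of p' gives the tridiagonal system
  1·σ_0 + 4·σ_1 + 1·σ_2 = 6(Δ_1 - Δ_0) = 42
  1·σ_1 + 4·σ_2 + 1·σ_3 = 6(Δ_2 - Δ_1) = 24
  1·σ_2 + 4·σ_3 + 1·σ_4 = 6(Δ_3 - Δ_2) = -96
Clamped end conditions give two more equations: 2h_0·σ_0 + h_0·σ_1 = 6(Δ_0 - p'(1)) = -27 and h_3·σ_3 + 2h_3·σ_4 = 6(p'(5) - Δ_3) = 90.
Solving: σ_0 = -1087/56, σ_1 = 331/28, σ_2 = 113/8, σ_3 = -1241/28, σ_4 = 3761/56.

11.8214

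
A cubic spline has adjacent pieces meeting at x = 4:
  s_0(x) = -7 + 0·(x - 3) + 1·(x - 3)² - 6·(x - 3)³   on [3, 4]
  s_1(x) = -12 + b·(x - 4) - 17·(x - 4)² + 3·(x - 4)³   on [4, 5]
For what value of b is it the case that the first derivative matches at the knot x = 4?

s_0'(x) = 0 + 2·(x - 3) - 18·(x - 3)², so s_0'(4) = -16. On the right, s_1'(4) = b, so b = -16.

-16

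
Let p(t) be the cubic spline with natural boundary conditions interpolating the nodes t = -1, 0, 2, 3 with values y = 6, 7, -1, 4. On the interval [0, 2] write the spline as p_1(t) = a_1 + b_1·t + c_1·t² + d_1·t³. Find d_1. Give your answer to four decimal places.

1.7500

With σ_i denoting the second derivative at x_i, h_i = 1, 2, 1, and Δ_i = (y_(i+1) − y_i)/h_i = 1, -4, 5:
  1·σ_0 + 6·σ_1 + 2·σ_2 = 6(Δ_1 - Δ_0) = -30
  2·σ_1 + 6·σ_2 + 1·σ_3 = 6(Δ_2 - Δ_1) = 54
Natural end conditions: σ_0 = σ_3 = 0.
Solving the tridiagonal system: σ_0 = 0, σ_1 = -9, σ_2 = 12, σ_3 = 0.
On [0, 2], with p_1(t) = a_1 + b_1·t + c_1·t² + d_1·t³: c_1 = σ_1/2 = -9/2, d_1 = (σ_2 - σ_1)/(6h_1) = 7/4, b_1 = Δ_1 - h_1(2σ_1 + σ_2)/6 = -2.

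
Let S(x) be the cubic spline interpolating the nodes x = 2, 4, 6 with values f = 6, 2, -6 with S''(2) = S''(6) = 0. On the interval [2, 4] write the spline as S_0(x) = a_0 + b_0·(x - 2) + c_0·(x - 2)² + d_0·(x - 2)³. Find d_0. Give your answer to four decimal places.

-0.1250

Put M_i = S'' at the i-th knot. Here h = (2, 2) and Δ = (-2, -4), so the interior equations h_(i-1)·M_(i-1) + 2(h_(i-1)+h_i)·M_i + h_i·M_(i+1) = 6(Δ_i − Δ_(i-1)) read
  2·M_0 + 8·M_1 + 2·M_2 = 6(Δ_1 - Δ_0) = -12
Natural end conditions: M_0 = M_2 = 0.
Forward elimination and back-substitution give M_0 = 0, M_1 = -3/2, M_2 = 0.
On [2, 4], with S_0(x) = a_0 + b_0·(x - 2) + c_0·(x - 2)² + d_0·(x - 2)³: c_0 = M_0/2 = 0, d_0 = (M_1 - M_0)/(6h_0) = -1/8, b_0 = Δ_0 - h_0(2M_0 + M_1)/6 = -3/2.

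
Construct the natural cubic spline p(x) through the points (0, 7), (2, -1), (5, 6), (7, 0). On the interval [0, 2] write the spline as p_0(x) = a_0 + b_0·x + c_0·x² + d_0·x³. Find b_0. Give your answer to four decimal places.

-5.7436

With M_i denoting the second derivative at x_i, h_i = 2, 3, 2, and Δ_i = (y_(i+1) − y_i)/h_i = -4, 7/3, -3:
  2·M_0 + 10·M_1 + 3·M_2 = 6(Δ_1 - Δ_0) = 38
  3·M_1 + 10·M_2 + 2·M_3 = 6(Δ_2 - Δ_1) = -32
Natural end conditions: M_0 = M_3 = 0.
Forward elimination and back-substitution give M_0 = 0, M_1 = 68/13, M_2 = -62/13, M_3 = 0.
On [0, 2], with p_0(x) = a_0 + b_0·x + c_0·x² + d_0·x³: c_0 = M_0/2 = 0, d_0 = (M_1 - M_0)/(6h_0) = 17/39, b_0 = Δ_0 - h_0(2M_0 + M_1)/6 = -224/39.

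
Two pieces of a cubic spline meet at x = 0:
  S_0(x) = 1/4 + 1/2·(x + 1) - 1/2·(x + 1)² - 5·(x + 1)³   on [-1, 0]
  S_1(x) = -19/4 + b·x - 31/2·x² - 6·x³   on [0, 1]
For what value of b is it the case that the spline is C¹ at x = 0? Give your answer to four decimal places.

-15.5000

S_0'(x) = 1/2 - 1·(x + 1) - 15·(x + 1)², so S_0'(0) = -31/2. On the right, S_1'(0) = b, so b = -31/2.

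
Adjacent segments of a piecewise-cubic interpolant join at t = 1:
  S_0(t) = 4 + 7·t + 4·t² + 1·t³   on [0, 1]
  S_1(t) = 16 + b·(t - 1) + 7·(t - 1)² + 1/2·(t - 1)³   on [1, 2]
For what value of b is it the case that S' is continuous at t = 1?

S_0'(t) = 7 + 8·t + 3·t², so S_0'(1) = 18. On the right, S_1'(1) = b, so b = 18.

18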